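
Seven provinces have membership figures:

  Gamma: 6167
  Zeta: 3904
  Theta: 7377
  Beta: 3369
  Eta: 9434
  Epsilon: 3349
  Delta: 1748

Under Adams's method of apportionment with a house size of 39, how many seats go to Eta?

10

Standard divisor 35348/39 ≈ 906.359; standard quotas: Gamma 6.804, Zeta 4.307, Theta 8.139, Beta 3.717, Eta 10.409, Epsilon 3.695, Delta 1.929.
Rounding up gives 7, 5, 9, 4, 11, 4, 2 = 42 seats, so the divisor must be adjusted.
With modified divisor 1000: modified quotas Gamma 6.167, Zeta 3.904, Theta 7.377, Beta 3.369, Eta 9.434, Epsilon 3.349, Delta 1.748.
Rounding up: Gamma 7, Zeta 4, Theta 8, Beta 4, Eta 10, Epsilon 4, Delta 2 (total 39).
Eta receives 10.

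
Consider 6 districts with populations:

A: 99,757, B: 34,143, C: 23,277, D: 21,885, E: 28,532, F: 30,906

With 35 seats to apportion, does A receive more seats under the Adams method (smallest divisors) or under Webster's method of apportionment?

Adams: A 14, B 5, C 4, D 3, E 4, F 5.
Webster: A 15, B 5, C 3, D 3, E 4, F 5.
A gets 14 under Adams and 15 under Webster.

Webster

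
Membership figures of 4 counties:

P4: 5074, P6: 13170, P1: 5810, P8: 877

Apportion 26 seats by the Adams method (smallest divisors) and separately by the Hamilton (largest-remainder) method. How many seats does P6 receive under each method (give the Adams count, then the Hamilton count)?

13 and 14

Adams: P4 6, P6 13, P1 6, P8 1.
Hamilton: P4 5, P6 14, P1 6, P8 1.
P6 gets 13 under Adams and 14 under Hamilton.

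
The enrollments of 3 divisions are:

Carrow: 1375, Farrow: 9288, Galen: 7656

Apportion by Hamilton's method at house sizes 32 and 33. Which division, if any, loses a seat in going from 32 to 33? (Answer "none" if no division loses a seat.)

At 32 seats: Carrow 3, Farrow 16, Galen 13.
At 33 seats: Carrow 2, Farrow 17, Galen 14.
Carrow drops from 3 to 2.

Carrow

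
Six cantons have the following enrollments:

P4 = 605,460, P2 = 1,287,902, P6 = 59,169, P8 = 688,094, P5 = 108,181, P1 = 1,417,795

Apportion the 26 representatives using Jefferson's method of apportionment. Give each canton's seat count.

Standard divisor 4166601/26 ≈ 160253.885; standard quotas: P4 3.778, P2 8.037, P6 0.369, P8 4.294, P5 0.675, P1 8.847.
Rounding down gives 3, 8, 0, 4, 0, 8 = 23 seats, so the divisor must be adjusted.
With modified divisor 142400: modified quotas P4 4.252, P2 9.044, P6 0.416, P8 4.832, P5 0.760, P1 9.956.
Rounding down: P4 4, P2 9, P6 0, P8 4, P5 0, P1 9 (total 26).

P4 4, P2 9, P6 0, P8 4, P5 0, P1 9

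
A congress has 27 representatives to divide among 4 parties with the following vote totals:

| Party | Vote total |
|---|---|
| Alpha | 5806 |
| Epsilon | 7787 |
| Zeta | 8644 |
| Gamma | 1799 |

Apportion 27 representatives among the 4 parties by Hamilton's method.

Standard divisor: 24036 ÷ 27 ≈ 890.222.
Standard quotas: Alpha 6.5220, Epsilon 8.7473, Zeta 9.7099, Gamma 2.0208.
Lower quotas: Alpha 6, Epsilon 8, Zeta 9, Gamma 2 (sum 25, leaving 2 seats).
Remainders in descending order: Epsilon 0.7473, Zeta 0.7099, Alpha 0.5220, Gamma 0.0208.
Largest remainders: Epsilon, Zeta receive the extra seats.

Alpha: 6; Epsilon: 9; Zeta: 10; Gamma: 2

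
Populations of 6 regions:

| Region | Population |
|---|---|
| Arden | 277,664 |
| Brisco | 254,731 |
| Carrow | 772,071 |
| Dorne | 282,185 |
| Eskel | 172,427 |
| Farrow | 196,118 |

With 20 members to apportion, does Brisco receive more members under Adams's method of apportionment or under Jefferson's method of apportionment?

Adams: Arden 3, Brisco 3, Carrow 7, Dorne 3, Eskel 2, Farrow 2.
Jefferson: Arden 3, Brisco 2, Carrow 8, Dorne 3, Eskel 2, Farrow 2.
Brisco gets 3 under Adams and 2 under Jefferson.

Adams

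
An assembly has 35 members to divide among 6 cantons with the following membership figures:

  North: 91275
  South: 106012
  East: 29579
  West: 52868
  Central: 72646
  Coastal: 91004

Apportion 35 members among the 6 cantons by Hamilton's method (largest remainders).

North 7, South 9, East 2, West 4, Central 6, Coastal 7

Total 443384; standard divisor 443384/35 ≈ 12668.114.
Standard quotas: North 7.2051, South 8.3684, East 2.3349, West 4.1733, Central 5.7346, Coastal 7.1837.
Lower quotas: North 7, South 8, East 2, West 4, Central 5, Coastal 7 (sum 33, leaving 2 seats).
Remainders in descending order: Central 0.7346, South 0.3684, East 0.3349, North 0.2051, Coastal 0.1837, West 0.1733.
The surplus seats go to Central, South.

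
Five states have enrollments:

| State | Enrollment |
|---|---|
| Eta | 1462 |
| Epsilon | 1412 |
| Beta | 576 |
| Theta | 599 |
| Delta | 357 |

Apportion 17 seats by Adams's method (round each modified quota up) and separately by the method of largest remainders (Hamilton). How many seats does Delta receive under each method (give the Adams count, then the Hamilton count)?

2 and 1

Adams: Eta 5, Epsilon 5, Beta 2, Theta 3, Delta 2.
Hamilton: Eta 6, Epsilon 6, Beta 2, Theta 2, Delta 1.
Delta gets 2 under Adams and 1 under Hamilton.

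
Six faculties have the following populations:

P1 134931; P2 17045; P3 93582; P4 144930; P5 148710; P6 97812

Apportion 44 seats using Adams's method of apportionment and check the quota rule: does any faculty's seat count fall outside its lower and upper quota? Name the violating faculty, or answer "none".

none

Standard quotas: P1 9.320, P2 1.177, P3 6.464, P4 10.011, P5 10.272, P6 6.756.
Adams allocation: P1 9, P2 2, P3 6, P4 10, P5 10, P6 7.
Every allocation lies between the lower and upper quota.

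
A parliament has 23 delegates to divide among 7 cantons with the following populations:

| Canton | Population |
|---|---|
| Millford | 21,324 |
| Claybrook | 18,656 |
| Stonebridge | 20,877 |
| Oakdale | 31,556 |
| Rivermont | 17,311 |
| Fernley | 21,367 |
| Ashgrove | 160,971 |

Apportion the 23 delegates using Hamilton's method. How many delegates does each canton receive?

Total 292062; standard divisor 292062/23 ≈ 12698.348.
Standard quotas: Millford 1.6793, Claybrook 1.4692, Stonebridge 1.6441, Oakdale 2.4850, Rivermont 1.3632, Fernley 1.6827, Ashgrove 12.6765.
Lower quotas: Millford 1, Claybrook 1, Stonebridge 1, Oakdale 2, Rivermont 1, Fernley 1, Ashgrove 12 (sum 19, leaving 4 seats).
Remainders in descending order: Fernley 0.6827, Millford 0.6793, Ashgrove 0.6765, Stonebridge 0.6441, Oakdale 0.4850, Claybrook 0.4692, Rivermont 0.3632.
Largest remainders: Fernley, Millford, Ashgrove, Stonebridge receive the extra seats.

Millford 2; Claybrook 1; Stonebridge 2; Oakdale 2; Rivermont 1; Fernley 2; Ashgrove 13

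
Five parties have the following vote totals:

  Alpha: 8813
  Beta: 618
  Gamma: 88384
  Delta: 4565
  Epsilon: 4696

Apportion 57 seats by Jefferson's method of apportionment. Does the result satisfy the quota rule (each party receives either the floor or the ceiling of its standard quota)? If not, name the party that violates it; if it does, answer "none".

Standard quotas: Alpha 4.691, Beta 0.329, Gamma 47.050, Delta 2.430, Epsilon 2.500.
Jefferson allocation: Alpha 4, Beta 0, Gamma 49, Delta 2, Epsilon 2.
Gamma has quota 47.050 (lower 47, upper 48) but receives 49 — outside the quota interval.

Gamma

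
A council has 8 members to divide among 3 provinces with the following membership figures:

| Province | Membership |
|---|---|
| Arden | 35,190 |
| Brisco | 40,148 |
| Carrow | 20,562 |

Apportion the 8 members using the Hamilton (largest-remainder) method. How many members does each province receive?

Arden=3, Brisco=3, Carrow=2

Standard divisor: 95900 ÷ 8 ≈ 11987.5.
Standard quotas: Arden 2.9356, Brisco 3.3492, Carrow 1.7153.
Lower quotas: Arden 2, Brisco 3, Carrow 1 (sum 6, leaving 2 seats).
Remainders in descending order: Arden 0.9356, Carrow 0.7153, Brisco 0.3492.
The surplus seats go to Arden, Carrow.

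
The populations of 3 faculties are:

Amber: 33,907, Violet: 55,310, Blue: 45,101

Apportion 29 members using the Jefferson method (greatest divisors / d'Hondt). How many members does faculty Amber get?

Standard divisor 134318/29 ≈ 4631.655; standard quotas: Amber 7.321, Violet 11.942, Blue 9.738.
Rounding down gives 7, 11, 9 = 27 seats, so the divisor must be adjusted.
With modified divisor 4400: modified quotas Amber 7.706, Violet 12.570, Blue 10.250.
Rounding down: Amber 7, Violet 12, Blue 10 (total 29).
Amber receives 7.

7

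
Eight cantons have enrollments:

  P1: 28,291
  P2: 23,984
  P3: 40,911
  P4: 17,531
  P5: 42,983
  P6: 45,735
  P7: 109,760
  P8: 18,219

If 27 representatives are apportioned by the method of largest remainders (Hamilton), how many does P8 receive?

2

Total 327414; standard divisor 327414/27 ≈ 12126.444.
Standard quotas: P1 2.3330, P2 1.9778, P3 3.3737, P4 1.4457, P5 3.5446, P6 3.7715, P7 9.0513, P8 1.5024.
Lower quotas: P1 2, P2 1, P3 3, P4 1, P5 3, P6 3, P7 9, P8 1 (sum 23, leaving 4 seats).
Remainders in descending order: P2 0.9778, P6 0.7715, P5 0.5446, P8 0.5024, P4 0.4457, P3 0.3737, P1 0.3330, P7 0.0513.
The surplus seats go to P2, P6, P5, P8.
P8 receives 2.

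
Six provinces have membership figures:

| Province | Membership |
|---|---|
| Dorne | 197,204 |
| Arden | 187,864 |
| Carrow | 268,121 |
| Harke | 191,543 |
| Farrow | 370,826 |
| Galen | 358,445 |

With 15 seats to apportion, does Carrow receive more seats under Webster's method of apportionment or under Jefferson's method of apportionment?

Webster: Dorne 2, Arden 2, Carrow 3, Harke 2, Farrow 3, Galen 3.
Jefferson: Dorne 2, Arden 2, Carrow 2, Harke 2, Farrow 4, Galen 3.
Carrow gets 3 under Webster and 2 under Jefferson.

Webster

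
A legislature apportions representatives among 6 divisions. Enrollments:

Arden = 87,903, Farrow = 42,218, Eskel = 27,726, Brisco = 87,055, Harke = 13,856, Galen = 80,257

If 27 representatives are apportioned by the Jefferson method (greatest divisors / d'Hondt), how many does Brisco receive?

7

Standard divisor 339015/27 ≈ 12556.111; standard quotas: Arden 7.001, Farrow 3.362, Eskel 2.208, Brisco 6.933, Harke 1.104, Galen 6.392.
Rounding down gives 7, 3, 2, 6, 1, 6 = 25 seats, so the divisor must be adjusted.
With modified divisor 11200: modified quotas Arden 7.848, Farrow 3.769, Eskel 2.476, Brisco 7.773, Harke 1.237, Galen 7.166.
Rounding down: Arden 7, Farrow 3, Eskel 2, Brisco 7, Harke 1, Galen 7 (total 27).
Brisco receives 7.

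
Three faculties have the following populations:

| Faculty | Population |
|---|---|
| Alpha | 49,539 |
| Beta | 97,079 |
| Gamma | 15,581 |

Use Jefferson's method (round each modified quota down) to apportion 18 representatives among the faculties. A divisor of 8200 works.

With modified divisor 8200: modified quotas Alpha 6.041, Beta 11.839, Gamma 1.900.
Rounding down: Alpha 6, Beta 11, Gamma 1 (total 18).

Alpha 6, Beta 11, Gamma 1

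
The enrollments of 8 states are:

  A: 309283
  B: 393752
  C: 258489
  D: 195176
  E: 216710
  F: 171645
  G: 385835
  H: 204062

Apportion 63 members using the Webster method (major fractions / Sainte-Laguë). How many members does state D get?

6

Standard divisor 2134952/63 ≈ 33888.127; standard quotas: A 9.127, B 11.619, C 7.628, D 5.759, E 6.395, F 5.065, G 11.386, H 6.022.
Rounding to the nearest integer gives A 9, B 12, C 8, D 6, E 6, F 5, G 11, H 6 — total 63, matching the house size, so no adjustment is needed.
D receives 6.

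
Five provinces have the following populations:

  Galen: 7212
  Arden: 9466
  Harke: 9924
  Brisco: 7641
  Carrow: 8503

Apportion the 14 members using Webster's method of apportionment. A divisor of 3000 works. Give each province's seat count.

Galen: 2, Arden: 3, Harke: 3, Brisco: 3, Carrow: 3

With modified divisor 3000: modified quotas Galen 2.404, Arden 3.155, Harke 3.308, Brisco 2.547, Carrow 2.834.
Rounding to the nearest integer: Galen 2, Arden 3, Harke 3, Brisco 3, Carrow 3 (total 14).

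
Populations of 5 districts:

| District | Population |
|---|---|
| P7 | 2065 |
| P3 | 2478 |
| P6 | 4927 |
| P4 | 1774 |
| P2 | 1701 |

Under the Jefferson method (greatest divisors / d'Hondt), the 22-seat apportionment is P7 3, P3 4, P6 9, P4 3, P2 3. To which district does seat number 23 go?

Priority for the next seat is population ÷ (current seats + 1).
Priorities: P7 516.250, P3 495.600, P6 492.700, P4 443.500, P2 425.250.
Highest priority: P7.

P7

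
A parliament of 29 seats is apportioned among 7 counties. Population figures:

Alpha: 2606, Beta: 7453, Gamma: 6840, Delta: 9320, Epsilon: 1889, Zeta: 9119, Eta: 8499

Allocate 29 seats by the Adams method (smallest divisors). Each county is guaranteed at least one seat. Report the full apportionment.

Standard divisor 45726/29 ≈ 1576.759; standard quotas: Alpha 1.653, Beta 4.727, Gamma 4.338, Delta 5.911, Epsilon 1.198, Zeta 5.783, Eta 5.390.
Rounding up gives 2, 5, 5, 6, 2, 6, 6 = 32 seats, so the divisor must be adjusted.
With modified divisor 1840: modified quotas Alpha 1.416, Beta 4.051, Gamma 3.717, Delta 5.065, Epsilon 1.027, Zeta 4.956, Eta 4.619.
Rounding up: Alpha 2, Beta 5, Gamma 4, Delta 6, Epsilon 2, Zeta 5, Eta 5 (total 29).

Alpha=2, Beta=5, Gamma=4, Delta=6, Epsilon=2, Zeta=5, Eta=5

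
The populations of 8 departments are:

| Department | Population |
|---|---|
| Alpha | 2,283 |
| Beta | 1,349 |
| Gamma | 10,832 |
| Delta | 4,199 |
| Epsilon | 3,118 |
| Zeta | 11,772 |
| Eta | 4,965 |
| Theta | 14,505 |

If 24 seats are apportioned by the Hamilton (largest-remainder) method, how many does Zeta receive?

Total 53023; standard divisor 53023/24 ≈ 2209.292.
Standard quotas: Alpha 1.0334, Beta 0.6106, Gamma 4.9029, Delta 1.9006, Epsilon 1.4113, Zeta 5.3284, Eta 2.2473, Theta 6.5655.
Lower quotas: Alpha 1, Beta 0, Gamma 4, Delta 1, Epsilon 1, Zeta 5, Eta 2, Theta 6 (sum 20, leaving 4 seats).
Remainders in descending order: Gamma 0.9029, Delta 0.9006, Beta 0.6106, Theta 0.5655, Epsilon 0.4113, Zeta 0.3284, Eta 0.2473, Alpha 0.0334.
The surplus seats go to Gamma, Delta, Beta, Theta.
Zeta receives 5.

5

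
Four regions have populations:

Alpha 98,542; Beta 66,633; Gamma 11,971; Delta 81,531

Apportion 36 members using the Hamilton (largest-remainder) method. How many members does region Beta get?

Total 258677; standard divisor 258677/36 ≈ 7185.472.
Standard quotas: Alpha 13.7141, Beta 9.2733, Gamma 1.6660, Delta 11.3466.
Lower quotas: Alpha 13, Beta 9, Gamma 1, Delta 11 (sum 34, leaving 2 seats).
Remainders in descending order: Alpha 0.7141, Gamma 0.6660, Delta 0.3466, Beta 0.2733.
The surplus seats go to Alpha, Gamma.
Beta receives 9.

9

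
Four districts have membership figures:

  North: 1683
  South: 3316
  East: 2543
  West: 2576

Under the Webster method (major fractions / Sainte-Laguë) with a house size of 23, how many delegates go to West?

6

Standard divisor 10118/23 ≈ 439.913; standard quotas: North 3.826, South 7.538, East 5.781, West 5.856.
Rounding to the nearest integer gives 4, 8, 6, 6 = 24 seats, so the divisor must be adjusted.
With modified divisor 450: modified quotas North 3.740, South 7.369, East 5.651, West 5.724.
Rounding to the nearest integer: North 4, South 7, East 6, West 6 (total 23).
West receives 6.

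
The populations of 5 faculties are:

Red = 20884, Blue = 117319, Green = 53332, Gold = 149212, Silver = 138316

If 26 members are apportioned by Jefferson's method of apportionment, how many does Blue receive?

Standard divisor 479063/26 ≈ 18425.5; standard quotas: Red 1.133, Blue 6.367, Green 2.894, Gold 8.098, Silver 7.507.
Rounding down gives 1, 6, 2, 8, 7 = 24 seats, so the divisor must be adjusted.
With modified divisor 17000: modified quotas Red 1.228, Blue 6.901, Green 3.137, Gold 8.777, Silver 8.136.
Rounding down: Red 1, Blue 6, Green 3, Gold 8, Silver 8 (total 26).
Blue receives 6.

6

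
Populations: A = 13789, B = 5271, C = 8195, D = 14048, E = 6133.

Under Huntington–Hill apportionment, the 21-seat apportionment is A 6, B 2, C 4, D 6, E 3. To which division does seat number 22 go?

Priority for the next seat is population ÷ (√(s·(s+1))).
Priorities: A 2127.689, B 2151.877, C 1832.458, D 2167.653, E 1770.445.
Highest priority: D.

D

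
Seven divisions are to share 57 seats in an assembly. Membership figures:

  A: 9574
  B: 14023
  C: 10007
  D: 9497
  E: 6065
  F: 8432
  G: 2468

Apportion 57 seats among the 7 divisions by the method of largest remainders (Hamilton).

A 9, B 13, C 10, D 9, E 6, F 8, G 2

Standard divisor: 60066 ÷ 57 ≈ 1053.789.
Standard quotas: A 9.0853, B 13.3072, C 9.4962, D 9.0122, E 5.7554, F 8.0016, G 2.3420.
Lower quotas: A 9, B 13, C 9, D 9, E 5, F 8, G 2 (sum 55, leaving 2 seats).
Remainders in descending order: E 0.7554, C 0.4962, G 0.3420, B 0.3072, A 0.0853, D 0.0122, F 0.0016.
The surplus seats go to E, C.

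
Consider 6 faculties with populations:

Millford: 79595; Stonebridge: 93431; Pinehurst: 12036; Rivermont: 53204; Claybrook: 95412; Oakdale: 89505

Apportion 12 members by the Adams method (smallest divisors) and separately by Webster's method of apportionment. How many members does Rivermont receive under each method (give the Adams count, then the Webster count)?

Adams: Millford 2, Stonebridge 2, Pinehurst 1, Rivermont 2, Claybrook 3, Oakdale 2.
Webster: Millford 2, Stonebridge 3, Pinehurst 0, Rivermont 1, Claybrook 3, Oakdale 3.
Rivermont gets 2 under Adams and 1 under Webster.

2 and 1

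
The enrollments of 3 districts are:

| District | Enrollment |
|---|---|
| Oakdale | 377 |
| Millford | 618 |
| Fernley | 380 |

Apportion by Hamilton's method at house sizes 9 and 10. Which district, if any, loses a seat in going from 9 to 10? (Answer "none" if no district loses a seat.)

At 9 seats: Oakdale 2, Millford 4, Fernley 3.
At 10 seats: Oakdale 3, Millford 4, Fernley 3.
No district's allocation decreased.

none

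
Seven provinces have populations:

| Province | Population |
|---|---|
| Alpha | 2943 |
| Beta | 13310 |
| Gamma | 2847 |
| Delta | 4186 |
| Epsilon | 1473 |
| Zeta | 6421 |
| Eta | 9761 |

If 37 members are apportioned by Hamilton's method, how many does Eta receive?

9

The standard divisor is 40941/37 ≈ 1106.514.
Standard quotas: Alpha 2.6597, Beta 12.0288, Gamma 2.5729, Delta 3.7831, Epsilon 1.3312, Zeta 5.8029, Eta 8.8214.
Lower quotas: Alpha 2, Beta 12, Gamma 2, Delta 3, Epsilon 1, Zeta 5, Eta 8 (sum 33, leaving 4 seats).
Remainders in descending order: Eta 0.8214, Zeta 0.8029, Delta 0.7831, Alpha 0.6597, Gamma 0.5729, Epsilon 0.3312, Beta 0.0288.
The surplus seats go to Eta, Zeta, Delta, Alpha.
Eta receives 9.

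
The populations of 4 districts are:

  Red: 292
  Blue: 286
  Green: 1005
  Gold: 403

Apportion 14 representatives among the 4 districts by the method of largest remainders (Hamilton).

Standard divisor: 1986 ÷ 14 ≈ 141.857.
Standard quotas: Red 2.058, Blue 2.016, Green 7.085, Gold 2.841.
Lower quotas: Red 2, Blue 2, Green 7, Gold 2 (sum 13, leaving 1 seat).
Remainders in descending order: Gold 0.841, Green 0.085, Red 0.058, Blue 0.016.
Largest remainder: Gold receives the extra seat.

Red: 2; Blue: 2; Green: 7; Gold: 3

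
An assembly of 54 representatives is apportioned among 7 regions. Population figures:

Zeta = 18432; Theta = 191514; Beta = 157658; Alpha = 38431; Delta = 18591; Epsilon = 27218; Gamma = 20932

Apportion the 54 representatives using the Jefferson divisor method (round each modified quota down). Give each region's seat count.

Standard divisor 472776/54 ≈ 8755.111; standard quotas: Zeta 2.105, Theta 21.875, Beta 18.008, Alpha 4.390, Delta 2.123, Epsilon 3.109, Gamma 2.391.
Rounding down gives 2, 21, 18, 4, 2, 3, 2 = 52 seats, so the divisor must be adjusted.
With modified divisor 8310: modified quotas Zeta 2.218, Theta 23.046, Beta 18.972, Alpha 4.625, Delta 2.237, Epsilon 3.275, Gamma 2.519.
Rounding down: Zeta 2, Theta 23, Beta 18, Alpha 4, Delta 2, Epsilon 3, Gamma 2 (total 54).

Zeta 2; Theta 23; Beta 18; Alpha 4; Delta 2; Epsilon 3; Gamma 2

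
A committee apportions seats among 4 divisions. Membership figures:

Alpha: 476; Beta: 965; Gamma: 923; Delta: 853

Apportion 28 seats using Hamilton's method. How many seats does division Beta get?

8

Total 3217; standard divisor 3217/28 ≈ 114.893.
Standard quotas: Alpha 4.143, Beta 8.399, Gamma 8.034, Delta 7.424.
Lower quotas: Alpha 4, Beta 8, Gamma 8, Delta 7 (sum 27, leaving 1 seat).
Remainders in descending order: Delta 0.424, Beta 0.399, Alpha 0.143, Gamma 0.034.
The surplus seat goes to Delta.
Beta receives 8.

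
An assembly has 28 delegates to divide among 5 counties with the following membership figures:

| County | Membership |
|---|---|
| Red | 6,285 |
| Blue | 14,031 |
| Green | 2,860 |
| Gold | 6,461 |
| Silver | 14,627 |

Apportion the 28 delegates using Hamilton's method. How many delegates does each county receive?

The standard divisor is 44264/28 ≈ 1580.857.
Standard quotas: Red 3.9757, Blue 8.8756, Green 1.8091, Gold 4.0870, Silver 9.2526.
Lower quotas: Red 3, Blue 8, Green 1, Gold 4, Silver 9 (sum 25, leaving 3 seats).
Remainders in descending order: Red 0.9757, Blue 0.8756, Green 0.8091, Silver 0.2526, Gold 0.0870.
Largest remainders: Red, Blue, Green receive the extra seats.

Red 4; Blue 9; Green 2; Gold 4; Silver 9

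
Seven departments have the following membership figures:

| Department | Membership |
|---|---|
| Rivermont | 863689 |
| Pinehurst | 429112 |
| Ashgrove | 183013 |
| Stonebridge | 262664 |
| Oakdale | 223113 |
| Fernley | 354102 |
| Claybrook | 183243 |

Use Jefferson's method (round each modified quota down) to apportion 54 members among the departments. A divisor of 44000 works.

Rivermont: 19; Pinehurst: 9; Ashgrove: 4; Stonebridge: 5; Oakdale: 5; Fernley: 8; Claybrook: 4

With modified divisor 44000: modified quotas Rivermont 19.629, Pinehurst 9.753, Ashgrove 4.159, Stonebridge 5.970, Oakdale 5.071, Fernley 8.048, Claybrook 4.165.
Rounding down: Rivermont 19, Pinehurst 9, Ashgrove 4, Stonebridge 5, Oakdale 5, Fernley 8, Claybrook 4 (total 54).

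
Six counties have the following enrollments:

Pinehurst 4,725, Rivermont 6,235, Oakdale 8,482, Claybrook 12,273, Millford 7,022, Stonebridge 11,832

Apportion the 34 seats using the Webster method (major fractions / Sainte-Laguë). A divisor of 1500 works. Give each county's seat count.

Pinehurst 3, Rivermont 4, Oakdale 6, Claybrook 8, Millford 5, Stonebridge 8

With modified divisor 1500: modified quotas Pinehurst 3.150, Rivermont 4.157, Oakdale 5.655, Claybrook 8.182, Millford 4.681, Stonebridge 7.888.
Rounding to the nearest integer: Pinehurst 3, Rivermont 4, Oakdale 6, Claybrook 8, Millford 5, Stonebridge 8 (total 34).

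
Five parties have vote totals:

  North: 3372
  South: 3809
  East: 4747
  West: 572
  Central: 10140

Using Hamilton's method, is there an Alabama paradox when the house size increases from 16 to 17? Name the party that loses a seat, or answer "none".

At 16 seats: North 2, South 3, East 3, West 1, Central 7.
At 17 seats: North 2, South 3, East 4, West 0, Central 8.
West drops from 1 to 0.

West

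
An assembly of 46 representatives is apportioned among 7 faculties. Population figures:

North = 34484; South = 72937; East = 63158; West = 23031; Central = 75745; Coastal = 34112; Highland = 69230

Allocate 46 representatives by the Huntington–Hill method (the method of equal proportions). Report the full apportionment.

North=4, South=9, East=8, West=3, Central=9, Coastal=4, Highland=9

With divisor 8072: modified quotas North 4.272, South 9.036, East 7.824, West 2.853, Central 9.384, Coastal 4.226, Highland 8.577.
Geometric-mean thresholds: North √(4·5)=4.472, South √(9·10)=9.487, East √(7·8)=7.483, West √(2·3)=2.449, Central √(9·10)=9.487, Coastal √(4·5)=4.472, Highland √(8·9)=8.485.
Each quota rounded against its threshold gives North 4, South 9, East 8, West 3, Central 9, Coastal 4, Highland 9 (total 46).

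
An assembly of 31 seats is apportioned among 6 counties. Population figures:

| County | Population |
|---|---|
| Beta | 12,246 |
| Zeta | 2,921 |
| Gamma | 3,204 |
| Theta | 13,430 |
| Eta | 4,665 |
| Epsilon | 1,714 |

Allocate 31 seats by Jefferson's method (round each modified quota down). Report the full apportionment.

Standard divisor 38180/31 ≈ 1231.613; standard quotas: Beta 9.943, Zeta 2.372, Gamma 2.601, Theta 10.904, Eta 3.788, Epsilon 1.392.
Rounding down gives 9, 2, 2, 10, 3, 1 = 27 seats, so the divisor must be adjusted.
With modified divisor 1116: modified quotas Beta 10.973, Zeta 2.617, Gamma 2.871, Theta 12.034, Eta 4.180, Epsilon 1.536.
Rounding down: Beta 10, Zeta 2, Gamma 2, Theta 12, Eta 4, Epsilon 1 (total 31).

Beta 10; Zeta 2; Gamma 2; Theta 12; Eta 4; Epsilon 1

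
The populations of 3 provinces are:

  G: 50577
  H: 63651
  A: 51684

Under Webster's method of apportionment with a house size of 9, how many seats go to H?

3

Standard divisor 165912/9 ≈ 18434.667; standard quotas: G 2.744, H 3.453, A 2.804.
Rounding to the nearest integer gives G 3, H 3, A 3 — total 9, matching the house size, so no adjustment is needed.
H receives 3.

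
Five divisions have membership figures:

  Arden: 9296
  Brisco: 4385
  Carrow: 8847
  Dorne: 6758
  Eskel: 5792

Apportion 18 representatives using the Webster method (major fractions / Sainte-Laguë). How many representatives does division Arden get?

Standard divisor 35078/18 ≈ 1948.778; standard quotas: Arden 4.770, Brisco 2.250, Carrow 4.540, Dorne 3.468, Eskel 2.972.
Rounding to the nearest integer gives Arden 5, Brisco 2, Carrow 5, Dorne 3, Eskel 3 — total 18, matching the house size, so no adjustment is needed.
Arden receives 5.

5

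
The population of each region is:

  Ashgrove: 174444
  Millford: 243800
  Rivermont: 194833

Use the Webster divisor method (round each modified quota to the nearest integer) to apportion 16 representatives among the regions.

Standard divisor 613077/16 ≈ 38317.312; standard quotas: Ashgrove 4.553, Millford 6.363, Rivermont 5.085.
Rounding to the nearest integer gives Ashgrove 5, Millford 6, Rivermont 5 — total 16, matching the house size, so no adjustment is needed.

Ashgrove 5, Millford 6, Rivermont 5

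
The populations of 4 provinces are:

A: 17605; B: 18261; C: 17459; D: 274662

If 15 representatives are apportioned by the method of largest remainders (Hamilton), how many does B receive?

1

Standard divisor: 327987 ÷ 15 ≈ 21865.8.
Standard quotas: A 0.8051, B 0.8351, C 0.7985, D 12.5613.
Lower quotas: A 0, B 0, C 0, D 12 (sum 12, leaving 3 seats).
Remainders in descending order: B 0.8351, A 0.8051, C 0.7985, D 0.5613.
The surplus seats go to B, A, C.
B receives 1.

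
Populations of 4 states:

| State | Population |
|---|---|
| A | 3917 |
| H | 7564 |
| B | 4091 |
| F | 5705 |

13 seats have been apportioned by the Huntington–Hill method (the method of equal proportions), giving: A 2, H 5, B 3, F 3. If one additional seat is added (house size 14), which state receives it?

Priority for the next seat is population ÷ (√(s·(s+1))).
Priorities: A 1599.109, H 1380.991, B 1180.970, F 1646.892.
Highest priority: F.

F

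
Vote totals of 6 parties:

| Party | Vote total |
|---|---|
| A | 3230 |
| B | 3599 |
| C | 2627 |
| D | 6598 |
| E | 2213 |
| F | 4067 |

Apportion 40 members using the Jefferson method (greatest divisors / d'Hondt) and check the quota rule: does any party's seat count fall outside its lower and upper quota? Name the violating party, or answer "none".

Standard quotas: A 5.785, B 6.446, C 4.705, D 11.817, E 3.963, F 7.284.
Jefferson allocation: A 6, B 6, C 5, D 12, E 4, F 7.
Every allocation lies between the lower and upper quota.

none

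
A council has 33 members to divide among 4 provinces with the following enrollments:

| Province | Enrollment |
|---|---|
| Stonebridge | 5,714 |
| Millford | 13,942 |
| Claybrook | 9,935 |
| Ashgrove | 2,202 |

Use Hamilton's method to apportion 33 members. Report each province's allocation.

Stonebridge 6, Millford 15, Claybrook 10, Ashgrove 2

Standard divisor: 31793 ÷ 33 ≈ 963.424.
Standard quotas: Stonebridge 5.9309, Millford 14.4713, Claybrook 10.3122, Ashgrove 2.2856.
Lower quotas: Stonebridge 5, Millford 14, Claybrook 10, Ashgrove 2 (sum 31, leaving 2 seats).
Remainders in descending order: Stonebridge 0.9309, Millford 0.4713, Claybrook 0.3122, Ashgrove 0.2856.
Largest remainders: Stonebridge, Millford receive the extra seats.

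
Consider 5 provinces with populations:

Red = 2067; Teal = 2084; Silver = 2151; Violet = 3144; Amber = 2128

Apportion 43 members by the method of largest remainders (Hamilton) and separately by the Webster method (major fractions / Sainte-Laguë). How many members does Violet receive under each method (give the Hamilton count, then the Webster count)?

12 and 11

Hamilton: Red 7, Teal 8, Silver 8, Violet 12, Amber 8.
Webster: Red 8, Teal 8, Silver 8, Violet 11, Amber 8.
Violet gets 12 under Hamilton and 11 under Webster.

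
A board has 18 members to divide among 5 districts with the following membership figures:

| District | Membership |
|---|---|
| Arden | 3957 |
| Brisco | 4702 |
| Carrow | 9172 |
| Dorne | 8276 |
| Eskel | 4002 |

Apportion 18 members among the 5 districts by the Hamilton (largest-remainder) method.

The standard divisor is 30109/18 ≈ 1672.722.
Standard quotas: Arden 2.3656, Brisco 2.8110, Carrow 5.4833, Dorne 4.9476, Eskel 2.3925.
Lower quotas: Arden 2, Brisco 2, Carrow 5, Dorne 4, Eskel 2 (sum 15, leaving 3 seats).
Remainders in descending order: Dorne 0.9476, Brisco 0.8110, Carrow 0.4833, Eskel 0.3925, Arden 0.3656.
The surplus seats go to Dorne, Brisco, Carrow.

Arden 2, Brisco 3, Carrow 6, Dorne 5, Eskel 2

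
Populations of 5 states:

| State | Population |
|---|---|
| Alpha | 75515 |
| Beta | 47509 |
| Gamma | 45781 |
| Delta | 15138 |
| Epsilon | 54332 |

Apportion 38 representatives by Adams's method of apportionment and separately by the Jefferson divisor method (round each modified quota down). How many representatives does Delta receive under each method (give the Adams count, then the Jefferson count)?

Adams: Alpha 12, Beta 7, Gamma 7, Delta 3, Epsilon 9.
Jefferson: Alpha 12, Beta 8, Gamma 7, Delta 2, Epsilon 9.
Delta gets 3 under Adams and 2 under Jefferson.

3 and 2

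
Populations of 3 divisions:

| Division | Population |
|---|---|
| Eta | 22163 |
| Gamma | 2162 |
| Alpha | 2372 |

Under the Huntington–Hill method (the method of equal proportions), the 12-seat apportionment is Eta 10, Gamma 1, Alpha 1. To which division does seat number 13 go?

Priority for the next seat is population ÷ (√(s·(s+1))).
Priorities: Eta 2113.159, Gamma 1528.765, Alpha 1677.257.
Highest priority: Eta.

Eta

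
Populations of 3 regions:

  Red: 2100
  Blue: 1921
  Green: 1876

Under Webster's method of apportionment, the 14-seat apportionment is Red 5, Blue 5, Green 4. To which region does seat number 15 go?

Green

Priority for the next seat is population ÷ (current seats + 0.5).
Priorities: Red 381.818, Blue 349.273, Green 416.889.
Highest priority: Green.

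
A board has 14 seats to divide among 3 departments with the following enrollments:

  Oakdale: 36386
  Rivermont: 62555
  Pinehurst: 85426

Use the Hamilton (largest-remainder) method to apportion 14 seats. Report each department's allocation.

Oakdale 3, Rivermont 5, Pinehurst 6

Standard divisor: 184367 ÷ 14 ≈ 13169.071.
Standard quotas: Oakdale 2.7630, Rivermont 4.7501, Pinehurst 6.4869.
Lower quotas: Oakdale 2, Rivermont 4, Pinehurst 6 (sum 12, leaving 2 seats).
Remainders in descending order: Oakdale 0.7630, Rivermont 0.7501, Pinehurst 0.4869.
The surplus seats go to Oakdale, Rivermont.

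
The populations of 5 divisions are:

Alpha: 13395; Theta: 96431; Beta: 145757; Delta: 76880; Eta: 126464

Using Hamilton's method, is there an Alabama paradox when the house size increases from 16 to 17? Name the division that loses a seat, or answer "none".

At 16 seats: Alpha 1, Theta 3, Beta 5, Delta 3, Eta 4.
At 17 seats: Alpha 0, Theta 4, Beta 5, Delta 3, Eta 5.
Alpha drops from 1 to 0.

Alpha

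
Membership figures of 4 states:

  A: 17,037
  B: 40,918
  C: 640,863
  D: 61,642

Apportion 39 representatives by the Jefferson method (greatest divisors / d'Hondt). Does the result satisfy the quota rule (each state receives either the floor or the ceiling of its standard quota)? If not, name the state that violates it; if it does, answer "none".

C

Standard quotas: A 0.874, B 2.098, C 32.866, D 3.161.
Jefferson allocation: A 0, B 2, C 34, D 3.
C has quota 32.866 (lower 32, upper 33) but receives 34 — outside the quota interval.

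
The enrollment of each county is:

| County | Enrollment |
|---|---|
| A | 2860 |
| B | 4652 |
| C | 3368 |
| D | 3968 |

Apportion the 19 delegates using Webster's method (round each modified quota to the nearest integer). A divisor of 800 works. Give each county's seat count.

A: 4, B: 6, C: 4, D: 5

With modified divisor 800: modified quotas A 3.575, B 5.815, C 4.210, D 4.960.
Rounding to the nearest integer: A 4, B 6, C 4, D 5 (total 19).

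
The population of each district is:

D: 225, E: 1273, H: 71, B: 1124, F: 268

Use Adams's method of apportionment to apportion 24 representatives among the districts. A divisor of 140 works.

With modified divisor 140: modified quotas D 1.607, E 9.093, H 0.507, B 8.029, F 1.914.
Rounding up: D 2, E 10, H 1, B 9, F 2 (total 24).

D=2, E=10, H=1, B=9, F=2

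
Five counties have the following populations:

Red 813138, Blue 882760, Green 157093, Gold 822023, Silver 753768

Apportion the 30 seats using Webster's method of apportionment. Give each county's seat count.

Standard divisor 3428782/30 ≈ 114292.733; standard quotas: Red 7.115, Blue 7.724, Green 1.374, Gold 7.192, Silver 6.595.
Rounding to the nearest integer gives Red 7, Blue 8, Green 1, Gold 7, Silver 7 — total 30, matching the house size, so no adjustment is needed.

Red 7, Blue 8, Green 1, Gold 7, Silver 7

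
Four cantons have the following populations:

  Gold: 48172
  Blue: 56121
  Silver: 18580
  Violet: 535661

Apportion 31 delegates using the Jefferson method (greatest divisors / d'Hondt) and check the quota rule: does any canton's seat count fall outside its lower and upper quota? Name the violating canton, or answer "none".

Violet

Standard quotas: Gold 2.268, Blue 2.642, Silver 0.875, Violet 25.216.
Jefferson allocation: Gold 2, Blue 2, Silver 0, Violet 27.
Violet has quota 25.216 (lower 25, upper 26) but receives 27 — outside the quota interval.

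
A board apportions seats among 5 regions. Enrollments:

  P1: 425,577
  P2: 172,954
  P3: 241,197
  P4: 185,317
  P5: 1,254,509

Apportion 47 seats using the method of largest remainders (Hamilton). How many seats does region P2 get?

Standard divisor: 2279554 ÷ 47 ≈ 48501.149.
Standard quotas: P1 8.7746, P2 3.5660, P3 4.9730, P4 3.8209, P5 25.8656.
Lower quotas: P1 8, P2 3, P3 4, P4 3, P5 25 (sum 43, leaving 4 seats).
Remainders in descending order: P3 0.9730, P5 0.8656, P4 0.8209, P1 0.7746, P2 0.5660.
Largest remainders: P3, P5, P4, P1 receive the extra seats.
P2 receives 3.

3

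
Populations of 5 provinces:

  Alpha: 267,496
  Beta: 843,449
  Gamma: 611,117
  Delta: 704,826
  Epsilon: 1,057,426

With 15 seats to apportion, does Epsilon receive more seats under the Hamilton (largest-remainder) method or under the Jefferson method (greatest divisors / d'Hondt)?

Hamilton: Alpha 1, Beta 4, Gamma 3, Delta 3, Epsilon 4.
Jefferson: Alpha 1, Beta 4, Gamma 2, Delta 3, Epsilon 5.
Epsilon gets 4 under Hamilton and 5 under Jefferson.

Jefferson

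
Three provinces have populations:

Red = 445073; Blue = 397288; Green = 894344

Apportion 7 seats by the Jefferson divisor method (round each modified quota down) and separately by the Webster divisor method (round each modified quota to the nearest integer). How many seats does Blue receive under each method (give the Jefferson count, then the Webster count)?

1 and 2

Jefferson: Red 2, Blue 1, Green 4.
Webster: Red 2, Blue 2, Green 3.
Blue gets 1 under Jefferson and 2 under Webster.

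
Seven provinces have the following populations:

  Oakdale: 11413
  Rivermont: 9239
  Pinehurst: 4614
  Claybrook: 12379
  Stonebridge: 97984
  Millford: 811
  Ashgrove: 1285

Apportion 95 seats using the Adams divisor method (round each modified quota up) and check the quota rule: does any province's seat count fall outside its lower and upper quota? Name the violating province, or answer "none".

Standard quotas: Oakdale 7.872, Rivermont 6.373, Pinehurst 3.183, Claybrook 8.539, Stonebridge 67.587, Millford 0.559, Ashgrove 0.886.
Adams allocation: Oakdale 8, Rivermont 7, Pinehurst 4, Claybrook 9, Stonebridge 65, Millford 1, Ashgrove 1.
Stonebridge has quota 67.587 (lower 67, upper 68) but receives 65 — outside the quota interval.

Stonebridge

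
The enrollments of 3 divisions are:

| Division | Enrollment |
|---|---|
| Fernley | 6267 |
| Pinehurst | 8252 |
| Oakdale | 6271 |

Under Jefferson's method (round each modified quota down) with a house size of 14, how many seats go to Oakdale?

4

Standard divisor 20790/14 ≈ 1485; standard quotas: Fernley 4.220, Pinehurst 5.557, Oakdale 4.223.
Rounding down gives 4, 5, 4 = 13 seats, so the divisor must be adjusted.
With modified divisor 1300: modified quotas Fernley 4.821, Pinehurst 6.348, Oakdale 4.824.
Rounding down: Fernley 4, Pinehurst 6, Oakdale 4 (total 14).
Oakdale receives 4.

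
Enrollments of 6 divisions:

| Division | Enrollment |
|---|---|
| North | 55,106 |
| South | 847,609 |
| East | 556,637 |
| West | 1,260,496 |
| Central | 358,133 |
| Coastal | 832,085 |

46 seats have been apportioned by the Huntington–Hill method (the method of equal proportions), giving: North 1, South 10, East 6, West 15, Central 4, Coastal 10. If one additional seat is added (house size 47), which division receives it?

East

Priority for the next seat is population ÷ (√(s·(s+1))).
Priorities: North 38965.826, South 80816.347, East 85890.954, West 81364.667, Central 80080.973, Coastal 79336.192.
Highest priority: East.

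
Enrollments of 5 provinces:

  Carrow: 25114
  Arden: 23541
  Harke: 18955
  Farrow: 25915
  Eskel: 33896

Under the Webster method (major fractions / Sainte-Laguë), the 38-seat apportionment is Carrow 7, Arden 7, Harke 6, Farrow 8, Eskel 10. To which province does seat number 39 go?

Carrow

Priority for the next seat is population ÷ (current seats + 0.5).
Priorities: Carrow 3348.533, Arden 3138.800, Harke 2916.154, Farrow 3048.824, Eskel 3228.190.
Highest priority: Carrow.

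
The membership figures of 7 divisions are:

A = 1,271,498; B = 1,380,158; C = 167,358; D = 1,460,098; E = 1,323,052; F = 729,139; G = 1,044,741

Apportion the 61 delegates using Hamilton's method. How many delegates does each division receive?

Total 7376044; standard divisor 7376044/61 ≈ 120918.754.
Standard quotas: A 10.5153, B 11.4139, C 1.3841, D 12.0750, E 10.9417, F 6.0300, G 8.6400.
Lower quotas: A 10, B 11, C 1, D 12, E 10, F 6, G 8 (sum 58, leaving 3 seats).
Remainders in descending order: E 0.9417, G 0.6400, A 0.5153, B 0.4139, C 0.3841, D 0.0750, F 0.0300.
The surplus seats go to E, G, A.

A=11; B=11; C=1; D=12; E=11; F=6; G=9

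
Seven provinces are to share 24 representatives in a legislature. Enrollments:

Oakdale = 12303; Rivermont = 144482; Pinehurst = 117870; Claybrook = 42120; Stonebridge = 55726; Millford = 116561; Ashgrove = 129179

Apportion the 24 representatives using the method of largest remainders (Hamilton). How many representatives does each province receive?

Standard divisor: 618241 ÷ 24 ≈ 25760.042.
Standard quotas: Oakdale 0.4776, Rivermont 5.6088, Pinehurst 4.5757, Claybrook 1.6351, Stonebridge 2.1633, Millford 4.5249, Ashgrove 5.0147.
Lower quotas: Oakdale 0, Rivermont 5, Pinehurst 4, Claybrook 1, Stonebridge 2, Millford 4, Ashgrove 5 (sum 21, leaving 3 seats).
Remainders in descending order: Claybrook 0.6351, Rivermont 0.6088, Pinehurst 0.5757, Millford 0.5249, Oakdale 0.4776, Stonebridge 0.1633, Ashgrove 0.0147.
The surplus seats go to Claybrook, Rivermont, Pinehurst.

Oakdale 0, Rivermont 6, Pinehurst 5, Claybrook 2, Stonebridge 2, Millford 4, Ashgrove 5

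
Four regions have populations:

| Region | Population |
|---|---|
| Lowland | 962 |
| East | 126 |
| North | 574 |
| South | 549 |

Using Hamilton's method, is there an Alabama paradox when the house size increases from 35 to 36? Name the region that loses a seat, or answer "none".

At 35 seats: Lowland 15, East 2, North 9, South 9.
At 36 seats: Lowland 16, East 2, North 9, South 9.
No region's allocation decreased.

none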